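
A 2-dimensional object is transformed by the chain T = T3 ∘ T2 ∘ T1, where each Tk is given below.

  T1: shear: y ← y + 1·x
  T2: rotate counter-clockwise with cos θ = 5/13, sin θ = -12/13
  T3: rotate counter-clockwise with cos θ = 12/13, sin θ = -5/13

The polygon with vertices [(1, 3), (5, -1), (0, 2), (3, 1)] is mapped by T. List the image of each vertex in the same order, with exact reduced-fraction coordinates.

image vertices: (4, -1), (4, -5), (2, 0), (4, -3)

T1 shear: y ← y + 1·x: (1, 3) → (1, 4); (5, -1) → (5, 4); (0, 2) → (0, 2); (3, 1) → (3, 4)
T2 rotate counter-clockwise with cos θ = 5/13, sin θ = -12/13: (1, 4) → (53/13, 8/13); (5, 4) → (73/13, -40/13); (0, 2) → (24/13, 10/13); (3, 4) → (63/13, -16/13)
T3 rotate counter-clockwise with cos θ = 12/13, sin θ = -5/13: (53/13, 8/13) → (4, -1); (73/13, -40/13) → (4, -5); (24/13, 10/13) → (2, 0); (63/13, -16/13) → (4, -3)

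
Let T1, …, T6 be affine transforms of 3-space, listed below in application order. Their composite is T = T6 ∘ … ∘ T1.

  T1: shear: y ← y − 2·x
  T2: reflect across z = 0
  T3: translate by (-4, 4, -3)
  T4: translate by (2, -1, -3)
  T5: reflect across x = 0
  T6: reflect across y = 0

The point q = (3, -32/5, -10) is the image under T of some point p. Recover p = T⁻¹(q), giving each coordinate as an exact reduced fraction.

p = (-1, 7/5, 4)

T1 = [1 0 0 0; -2 1 0 0; 0 0 1 0; 0 0 0 1]
T2·T1 = [1 0 0 0; -2 1 0 0; 0 0 -1 0; 0 0 0 1]
T3·…·T1 = [1 0 0 -4; -2 1 0 4; 0 0 -1 -3; 0 0 0 1]
T4·…·T1 = [1 0 0 -2; -2 1 0 3; 0 0 -1 -6; 0 0 0 1]
T5·…·T1 = [-1 0 0 2; -2 1 0 3; 0 0 -1 -6; 0 0 0 1]
T6·…·T1 = [-1 0 0 2; 2 -1 0 -3; 0 0 -1 -6; 0 0 0 1]
det M = -1; M⁻¹ = [-1 0 0 2; -2 -1 0 1; 0 0 -1 -6; 0 0 0 1]
M⁻¹ · (3, -32/5, -10)ᵀ = (-1, 7/5, 4)ᵀ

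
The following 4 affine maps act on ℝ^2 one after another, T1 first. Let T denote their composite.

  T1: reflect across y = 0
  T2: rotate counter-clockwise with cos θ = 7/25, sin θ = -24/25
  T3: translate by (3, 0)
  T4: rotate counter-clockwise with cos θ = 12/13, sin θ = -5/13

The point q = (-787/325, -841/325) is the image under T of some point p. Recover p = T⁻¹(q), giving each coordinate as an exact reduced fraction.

p = (2, 5)

T1 = [1 0 0; 0 -1 0; 0 0 1]
T2·T1 = [7/25 -24/25 0; -24/25 -7/25 0; 0 0 1]
T3·…·T1 = [7/25 -24/25 3; -24/25 -7/25 0; 0 0 1]
T4·…·T1 = [-36/325 -323/325 36/13; -323/325 36/325 -15/13; 0 0 1]
det M = -1; M⁻¹ = [-36/325 -323/325 -21/25; -323/325 36/325 72/25; 0 0 1]
M⁻¹ · (-787/325, -841/325)ᵀ = (2, 5)ᵀ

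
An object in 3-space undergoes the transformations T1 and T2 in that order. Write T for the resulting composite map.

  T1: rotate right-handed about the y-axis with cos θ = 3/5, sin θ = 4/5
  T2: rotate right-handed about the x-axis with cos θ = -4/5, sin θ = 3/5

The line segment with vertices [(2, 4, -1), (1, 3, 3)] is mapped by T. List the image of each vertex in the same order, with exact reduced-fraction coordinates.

T1 rotate right-handed about the y-axis with cos θ = 3/5, sin θ = 4/5: (2, 4, -1) → (2/5, 4, -11/5); (1, 3, 3) → (3, 3, 1)
T2 rotate right-handed about the x-axis with cos θ = -4/5, sin θ = 3/5: (2/5, 4, -11/5) → (2/5, -47/25, 104/25); (3, 3, 1) → (3, -3, 1)

image vertices: (2/5, -47/25, 104/25), (3, -3, 1)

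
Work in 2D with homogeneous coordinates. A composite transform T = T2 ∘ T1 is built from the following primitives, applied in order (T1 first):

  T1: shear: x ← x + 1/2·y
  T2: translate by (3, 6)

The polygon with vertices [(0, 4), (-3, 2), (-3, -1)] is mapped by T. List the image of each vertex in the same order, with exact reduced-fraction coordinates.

T1 shear: x ← x + 1/2·y: (0, 4) → (2, 4); (-3, 2) → (-2, 2); (-3, -1) → (-7/2, -1)
T2 translate by (3, 6): (2, 4) → (5, 10); (-2, 2) → (1, 8); (-7/2, -1) → (-1/2, 5)

image vertices: (5, 10), (1, 8), (-1/2, 5)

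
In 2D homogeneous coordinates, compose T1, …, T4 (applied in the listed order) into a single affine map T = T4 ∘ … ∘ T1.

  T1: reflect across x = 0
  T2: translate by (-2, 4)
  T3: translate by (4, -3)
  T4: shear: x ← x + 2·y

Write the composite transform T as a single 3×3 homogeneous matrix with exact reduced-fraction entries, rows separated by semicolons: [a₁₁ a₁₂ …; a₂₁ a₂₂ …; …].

T1 = [-1 0 0; 0 1 0; 0 0 1]
T2·T1 = [-1 0 -2; 0 1 4; 0 0 1]
T3·…·T1 = [-1 0 2; 0 1 1; 0 0 1]
T4·…·T1 = [-1 2 4; 0 1 1; 0 0 1]

T = [-1 2 4; 0 1 1; 0 0 1]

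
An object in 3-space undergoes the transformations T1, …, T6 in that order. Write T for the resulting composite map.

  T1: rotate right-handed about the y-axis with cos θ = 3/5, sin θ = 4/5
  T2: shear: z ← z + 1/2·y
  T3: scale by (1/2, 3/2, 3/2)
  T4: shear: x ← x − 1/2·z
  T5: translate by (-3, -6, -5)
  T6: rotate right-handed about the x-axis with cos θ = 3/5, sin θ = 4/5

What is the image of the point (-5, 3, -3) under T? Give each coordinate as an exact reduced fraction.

T(p) = (-339/40, -67/50, -87/100)

T1 rotate right-handed about the y-axis with cos θ = 3/5, sin θ = 4/5: (-5, 3, -3) → (-27/5, 3, 11/5)
T2 shear: z ← z + 1/2·y: (-27/5, 3, 11/5) → (-27/5, 3, 37/10)
T3 scale by (1/2, 3/2, 3/2): (-27/5, 3, 37/10) → (-27/10, 9/2, 111/20)
T4 shear: x ← x − 1/2·z: (-27/10, 9/2, 111/20) → (-219/40, 9/2, 111/20)
T5 translate by (-3, -6, -5): (-219/40, 9/2, 111/20) → (-339/40, -3/2, 11/20)
T6 rotate right-handed about the x-axis with cos θ = 3/5, sin θ = 4/5: (-339/40, -3/2, 11/20) → (-339/40, -67/50, -87/100)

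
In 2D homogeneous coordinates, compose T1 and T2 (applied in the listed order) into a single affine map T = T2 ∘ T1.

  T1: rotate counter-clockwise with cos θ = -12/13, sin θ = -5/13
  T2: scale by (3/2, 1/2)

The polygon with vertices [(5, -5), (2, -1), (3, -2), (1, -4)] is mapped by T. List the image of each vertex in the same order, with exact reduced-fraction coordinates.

T1 rotate counter-clockwise with cos θ = -12/13, sin θ = -5/13: (5, -5) → (-85/13, 35/13); (2, -1) → (-29/13, 2/13); (3, -2) → (-46/13, 9/13); (1, -4) → (-32/13, 43/13)
T2 scale by (3/2, 1/2): (-85/13, 35/13) → (-255/26, 35/26); (-29/13, 2/13) → (-87/26, 1/13); (-46/13, 9/13) → (-69/13, 9/26); (-32/13, 43/13) → (-48/13, 43/26)

image vertices: (-255/26, 35/26), (-87/26, 1/13), (-69/13, 9/26), (-48/13, 43/26)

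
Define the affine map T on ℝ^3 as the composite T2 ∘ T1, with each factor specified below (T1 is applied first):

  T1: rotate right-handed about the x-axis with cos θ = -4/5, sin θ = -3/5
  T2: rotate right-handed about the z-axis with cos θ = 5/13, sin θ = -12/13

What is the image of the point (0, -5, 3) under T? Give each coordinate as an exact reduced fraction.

T(p) = (348/65, 29/13, 3/5)

T1 rotate right-handed about the x-axis with cos θ = -4/5, sin θ = -3/5: (0, -5, 3) → (0, 29/5, 3/5)
T2 rotate right-handed about the z-axis with cos θ = 5/13, sin θ = -12/13: (0, 29/5, 3/5) → (348/65, 29/13, 3/5)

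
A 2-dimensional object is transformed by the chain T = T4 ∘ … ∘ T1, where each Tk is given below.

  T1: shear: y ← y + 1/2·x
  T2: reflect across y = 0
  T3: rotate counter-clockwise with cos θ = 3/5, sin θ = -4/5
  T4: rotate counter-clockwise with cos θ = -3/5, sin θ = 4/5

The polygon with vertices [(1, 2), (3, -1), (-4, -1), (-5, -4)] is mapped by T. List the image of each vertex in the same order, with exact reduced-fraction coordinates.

image vertices: (67/25, 13/50), (33/25, 137/50), (-4, -3), (-191/25, -149/50)

T1 shear: y ← y + 1/2·x: (1, 2) → (1, 5/2); (3, -1) → (3, 1/2); (-4, -1) → (-4, -3); (-5, -4) → (-5, -13/2)
T2 reflect across y = 0: (1, 5/2) → (1, -5/2); (3, 1/2) → (3, -1/2); (-4, -3) → (-4, 3); (-5, -13/2) → (-5, 13/2)
T3 rotate counter-clockwise with cos θ = 3/5, sin θ = -4/5: (1, -5/2) → (-7/5, -23/10); (3, -1/2) → (7/5, -27/10); (-4, 3) → (0, 5); (-5, 13/2) → (11/5, 79/10)
T4 rotate counter-clockwise with cos θ = -3/5, sin θ = 4/5: (-7/5, -23/10) → (67/25, 13/50); (7/5, -27/10) → (33/25, 137/50); (0, 5) → (-4, -3); (11/5, 79/10) → (-191/25, -149/50)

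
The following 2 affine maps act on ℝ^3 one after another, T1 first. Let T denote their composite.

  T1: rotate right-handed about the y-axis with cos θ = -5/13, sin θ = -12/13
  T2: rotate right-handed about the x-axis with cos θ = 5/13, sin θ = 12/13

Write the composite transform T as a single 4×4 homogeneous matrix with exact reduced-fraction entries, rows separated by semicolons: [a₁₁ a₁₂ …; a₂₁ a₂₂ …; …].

T = [-5/13 0 -12/13 0; -144/169 5/13 60/169 0; 60/169 12/13 -25/169 0; 0 0 0 1]

T1 = [-5/13 0 -12/13 0; 0 1 0 0; 12/13 0 -5/13 0; 0 0 0 1]
T2·T1 = [-5/13 0 -12/13 0; -144/169 5/13 60/169 0; 60/169 12/13 -25/169 0; 0 0 0 1]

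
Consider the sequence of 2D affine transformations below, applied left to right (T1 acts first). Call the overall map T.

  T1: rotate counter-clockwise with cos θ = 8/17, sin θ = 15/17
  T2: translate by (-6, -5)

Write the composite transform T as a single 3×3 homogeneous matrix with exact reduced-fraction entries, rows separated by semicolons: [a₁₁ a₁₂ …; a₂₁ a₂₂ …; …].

T = [8/17 -15/17 -6; 15/17 8/17 -5; 0 0 1]

T1 = [8/17 -15/17 0; 15/17 8/17 0; 0 0 1]
T2·T1 = [8/17 -15/17 -6; 15/17 8/17 -5; 0 0 1]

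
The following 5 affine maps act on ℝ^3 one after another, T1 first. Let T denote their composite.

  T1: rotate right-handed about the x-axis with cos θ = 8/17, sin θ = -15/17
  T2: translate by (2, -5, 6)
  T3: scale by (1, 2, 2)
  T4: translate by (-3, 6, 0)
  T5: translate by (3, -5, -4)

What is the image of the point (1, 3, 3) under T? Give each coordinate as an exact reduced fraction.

T1 rotate right-handed about the x-axis with cos θ = 8/17, sin θ = -15/17: (1, 3, 3) → (1, 69/17, -21/17)
T2 translate by (2, -5, 6): (1, 69/17, -21/17) → (3, -16/17, 81/17)
T3 scale by (1, 2, 2): (3, -16/17, 81/17) → (3, -32/17, 162/17)
T4 translate by (-3, 6, 0): (3, -32/17, 162/17) → (0, 70/17, 162/17)
T5 translate by (3, -5, -4): (0, 70/17, 162/17) → (3, -15/17, 94/17)

T(p) = (3, -15/17, 94/17)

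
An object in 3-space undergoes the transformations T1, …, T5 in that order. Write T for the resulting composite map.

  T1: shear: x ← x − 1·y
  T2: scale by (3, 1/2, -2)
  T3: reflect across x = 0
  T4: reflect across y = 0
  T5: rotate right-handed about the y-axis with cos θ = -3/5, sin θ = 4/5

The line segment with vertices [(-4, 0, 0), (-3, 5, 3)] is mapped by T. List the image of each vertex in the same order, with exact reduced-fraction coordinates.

T1 shear: x ← x − 1·y: (-4, 0, 0) → (-4, 0, 0); (-3, 5, 3) → (-8, 5, 3)
T2 scale by (3, 1/2, -2): (-4, 0, 0) → (-12, 0, 0); (-8, 5, 3) → (-24, 5/2, -6)
T3 reflect across x = 0: (-12, 0, 0) → (12, 0, 0); (-24, 5/2, -6) → (24, 5/2, -6)
T4 reflect across y = 0: (12, 0, 0) → (12, 0, 0); (24, 5/2, -6) → (24, -5/2, -6)
T5 rotate right-handed about the y-axis with cos θ = -3/5, sin θ = 4/5: (12, 0, 0) → (-36/5, 0, -48/5); (24, -5/2, -6) → (-96/5, -5/2, -78/5)

image vertices: (-36/5, 0, -48/5), (-96/5, -5/2, -78/5)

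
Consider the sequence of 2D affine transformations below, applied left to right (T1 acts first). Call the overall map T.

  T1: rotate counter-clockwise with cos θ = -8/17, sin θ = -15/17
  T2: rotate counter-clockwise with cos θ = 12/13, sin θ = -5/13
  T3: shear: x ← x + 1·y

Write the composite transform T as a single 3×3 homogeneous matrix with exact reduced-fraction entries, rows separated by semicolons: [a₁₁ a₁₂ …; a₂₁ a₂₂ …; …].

T1 = [-8/17 15/17 0; -15/17 -8/17 0; 0 0 1]
T2·T1 = [-171/221 140/221 0; -140/221 -171/221 0; 0 0 1]
T3·…·T1 = [-311/221 -31/221 0; -140/221 -171/221 0; 0 0 1]

T = [-311/221 -31/221 0; -140/221 -171/221 0; 0 0 1]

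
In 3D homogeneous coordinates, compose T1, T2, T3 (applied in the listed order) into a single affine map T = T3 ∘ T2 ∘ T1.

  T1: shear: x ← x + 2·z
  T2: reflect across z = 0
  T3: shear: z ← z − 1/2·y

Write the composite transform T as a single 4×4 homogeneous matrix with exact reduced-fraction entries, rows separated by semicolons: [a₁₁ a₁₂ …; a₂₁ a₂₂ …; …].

T = [1 0 2 0; 0 1 0 0; 0 -1/2 -1 0; 0 0 0 1]

T1 = [1 0 2 0; 0 1 0 0; 0 0 1 0; 0 0 0 1]
T2·T1 = [1 0 2 0; 0 1 0 0; 0 0 -1 0; 0 0 0 1]
T3·…·T1 = [1 0 2 0; 0 1 0 0; 0 -1/2 -1 0; 0 0 0 1]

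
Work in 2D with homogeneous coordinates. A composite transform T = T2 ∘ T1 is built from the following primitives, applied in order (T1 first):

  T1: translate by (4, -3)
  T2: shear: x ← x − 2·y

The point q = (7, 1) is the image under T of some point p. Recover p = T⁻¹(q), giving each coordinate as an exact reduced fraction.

T1 = [1 0 4; 0 1 -3; 0 0 1]
T2·T1 = [1 -2 10; 0 1 -3; 0 0 1]
det M = 1; M⁻¹ = [1 2 -4; 0 1 3; 0 0 1]
M⁻¹ · (7, 1)ᵀ = (5, 4)ᵀ

p = (5, 4)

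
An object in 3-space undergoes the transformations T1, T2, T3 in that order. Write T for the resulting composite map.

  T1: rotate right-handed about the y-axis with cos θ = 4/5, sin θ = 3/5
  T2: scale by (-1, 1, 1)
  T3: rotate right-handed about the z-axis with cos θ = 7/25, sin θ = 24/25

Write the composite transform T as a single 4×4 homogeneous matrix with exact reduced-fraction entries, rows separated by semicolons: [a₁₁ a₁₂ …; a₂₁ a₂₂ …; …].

T1 = [4/5 0 3/5 0; 0 1 0 0; -3/5 0 4/5 0; 0 0 0 1]
T2·T1 = [-4/5 0 -3/5 0; 0 1 0 0; -3/5 0 4/5 0; 0 0 0 1]
T3·…·T1 = [-28/125 -24/25 -21/125 0; -96/125 7/25 -72/125 0; -3/5 0 4/5 0; 0 0 0 1]

T = [-28/125 -24/25 -21/125 0; -96/125 7/25 -72/125 0; -3/5 0 4/5 0; 0 0 0 1]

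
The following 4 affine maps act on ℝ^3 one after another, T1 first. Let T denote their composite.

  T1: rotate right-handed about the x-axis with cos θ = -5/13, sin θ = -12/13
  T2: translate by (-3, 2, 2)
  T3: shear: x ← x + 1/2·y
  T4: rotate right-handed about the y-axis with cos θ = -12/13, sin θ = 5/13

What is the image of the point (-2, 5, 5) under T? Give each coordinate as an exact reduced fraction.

T(p) = (119/169, 61/13, 1761/338)

T1 rotate right-handed about the x-axis with cos θ = -5/13, sin θ = -12/13: (-2, 5, 5) → (-2, 35/13, -85/13)
T2 translate by (-3, 2, 2): (-2, 35/13, -85/13) → (-5, 61/13, -59/13)
T3 shear: x ← x + 1/2·y: (-5, 61/13, -59/13) → (-69/26, 61/13, -59/13)
T4 rotate right-handed about the y-axis with cos θ = -12/13, sin θ = 5/13: (-69/26, 61/13, -59/13) → (119/169, 61/13, 1761/338)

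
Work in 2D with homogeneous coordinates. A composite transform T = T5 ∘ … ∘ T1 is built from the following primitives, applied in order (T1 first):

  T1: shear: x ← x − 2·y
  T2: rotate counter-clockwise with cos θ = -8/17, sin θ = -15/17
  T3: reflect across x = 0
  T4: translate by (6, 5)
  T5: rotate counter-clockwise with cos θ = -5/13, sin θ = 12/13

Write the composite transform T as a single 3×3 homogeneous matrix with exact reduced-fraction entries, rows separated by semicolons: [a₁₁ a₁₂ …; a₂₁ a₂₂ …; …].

T1 = [1 -2 0; 0 1 0; 0 0 1]
T2·T1 = [-8/17 31/17 0; -15/17 22/17 0; 0 0 1]
T3·…·T1 = [8/17 -31/17 0; -15/17 22/17 0; 0 0 1]
T4·…·T1 = [8/17 -31/17 6; -15/17 22/17 5; 0 0 1]
T5·…·T1 = [140/221 -109/221 -90/13; 171/221 -482/221 47/13; 0 0 1]

T = [140/221 -109/221 -90/13; 171/221 -482/221 47/13; 0 0 1]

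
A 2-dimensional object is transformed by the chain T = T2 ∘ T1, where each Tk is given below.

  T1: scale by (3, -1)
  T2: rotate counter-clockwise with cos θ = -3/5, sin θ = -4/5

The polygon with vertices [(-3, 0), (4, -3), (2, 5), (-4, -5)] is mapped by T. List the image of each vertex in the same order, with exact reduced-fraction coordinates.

image vertices: (27/5, 36/5), (-24/5, -57/5), (-38/5, -9/5), (56/5, 33/5)

T1 scale by (3, -1): (-3, 0) → (-9, 0); (4, -3) → (12, 3); (2, 5) → (6, -5); (-4, -5) → (-12, 5)
T2 rotate counter-clockwise with cos θ = -3/5, sin θ = -4/5: (-9, 0) → (27/5, 36/5); (12, 3) → (-24/5, -57/5); (6, -5) → (-38/5, -9/5); (-12, 5) → (56/5, 33/5)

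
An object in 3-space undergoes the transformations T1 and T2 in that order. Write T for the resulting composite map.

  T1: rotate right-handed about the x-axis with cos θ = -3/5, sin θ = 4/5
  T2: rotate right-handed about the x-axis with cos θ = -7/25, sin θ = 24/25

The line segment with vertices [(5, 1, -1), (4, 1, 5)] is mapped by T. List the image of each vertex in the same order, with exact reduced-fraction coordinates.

image vertices: (5, -7/5, -1/5), (4, 17/5, -19/5)

T1 rotate right-handed about the x-axis with cos θ = -3/5, sin θ = 4/5: (5, 1, -1) → (5, 1/5, 7/5); (4, 1, 5) → (4, -23/5, -11/5)
T2 rotate right-handed about the x-axis with cos θ = -7/25, sin θ = 24/25: (5, 1/5, 7/5) → (5, -7/5, -1/5); (4, -23/5, -11/5) → (4, 17/5, -19/5)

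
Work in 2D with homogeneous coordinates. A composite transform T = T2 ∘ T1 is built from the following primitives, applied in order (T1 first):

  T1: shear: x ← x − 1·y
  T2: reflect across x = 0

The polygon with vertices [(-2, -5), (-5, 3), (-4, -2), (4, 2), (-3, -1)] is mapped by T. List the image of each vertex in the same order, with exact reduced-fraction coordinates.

image vertices: (-3, -5), (8, 3), (2, -2), (-2, 2), (2, -1)

T1 shear: x ← x − 1·y: (-2, -5) → (3, -5); (-5, 3) → (-8, 3); (-4, -2) → (-2, -2); (4, 2) → (2, 2); (-3, -1) → (-2, -1)
T2 reflect across x = 0: (3, -5) → (-3, -5); (-8, 3) → (8, 3); (-2, -2) → (2, -2); (2, 2) → (-2, 2); (-2, -1) → (2, -1)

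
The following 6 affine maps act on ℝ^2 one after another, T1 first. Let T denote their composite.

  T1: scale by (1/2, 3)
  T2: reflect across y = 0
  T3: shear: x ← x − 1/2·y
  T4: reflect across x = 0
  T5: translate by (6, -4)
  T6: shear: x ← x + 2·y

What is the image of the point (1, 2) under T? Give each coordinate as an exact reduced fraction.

T(p) = (-35/2, -10)

T1 scale by (1/2, 3): (1, 2) → (1/2, 6)
T2 reflect across y = 0: (1/2, 6) → (1/2, -6)
T3 shear: x ← x − 1/2·y: (1/2, -6) → (7/2, -6)
T4 reflect across x = 0: (7/2, -6) → (-7/2, -6)
T5 translate by (6, -4): (-7/2, -6) → (5/2, -10)
T6 shear: x ← x + 2·y: (5/2, -10) → (-35/2, -10)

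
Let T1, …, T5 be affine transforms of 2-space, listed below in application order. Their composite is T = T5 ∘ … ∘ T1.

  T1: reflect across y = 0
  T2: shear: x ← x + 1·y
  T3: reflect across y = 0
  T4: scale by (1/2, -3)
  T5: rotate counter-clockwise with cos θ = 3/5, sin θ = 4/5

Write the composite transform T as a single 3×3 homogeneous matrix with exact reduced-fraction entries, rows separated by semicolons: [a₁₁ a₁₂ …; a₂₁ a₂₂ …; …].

T1 = [1 0 0; 0 -1 0; 0 0 1]
T2·T1 = [1 -1 0; 0 -1 0; 0 0 1]
T3·…·T1 = [1 -1 0; 0 1 0; 0 0 1]
T4·…·T1 = [1/2 -1/2 0; 0 -3 0; 0 0 1]
T5·…·T1 = [3/10 21/10 0; 2/5 -11/5 0; 0 0 1]

T = [3/10 21/10 0; 2/5 -11/5 0; 0 0 1]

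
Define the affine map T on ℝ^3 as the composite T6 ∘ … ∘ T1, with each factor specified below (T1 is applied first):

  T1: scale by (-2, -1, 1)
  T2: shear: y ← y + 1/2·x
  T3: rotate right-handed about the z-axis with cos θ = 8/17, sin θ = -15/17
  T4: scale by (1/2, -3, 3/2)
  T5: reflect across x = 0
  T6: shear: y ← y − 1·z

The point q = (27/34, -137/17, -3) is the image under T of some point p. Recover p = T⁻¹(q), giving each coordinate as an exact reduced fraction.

p = (2, -7/3, -2)

T1 = [-2 0 0 0; 0 -1 0 0; 0 0 1 0; 0 0 0 1]
T2·T1 = [-2 0 0 0; -1 -1 0 0; 0 0 1 0; 0 0 0 1]
T3·…·T1 = [-31/17 -15/17 0 0; 22/17 -8/17 0 0; 0 0 1 0; 0 0 0 1]
T4·…·T1 = [-31/34 -15/34 0 0; -66/17 24/17 0 0; 0 0 3/2 0; 0 0 0 1]
T5·…·T1 = [31/34 15/34 0 0; -66/17 24/17 0 0; 0 0 3/2 0; 0 0 0 1]
T6·…·T1 = [31/34 15/34 0 0; -66/17 24/17 -3/2 0; 0 0 3/2 0; 0 0 0 1]
det M = 9/2; M⁻¹ = [8/17 -5/34 -5/34 0; 22/17 31/102 31/102 0; 0 0 2/3 0; 0 0 0 1]
M⁻¹ · (27/34, -137/17, -3)ᵀ = (2, -7/3, -2)ᵀ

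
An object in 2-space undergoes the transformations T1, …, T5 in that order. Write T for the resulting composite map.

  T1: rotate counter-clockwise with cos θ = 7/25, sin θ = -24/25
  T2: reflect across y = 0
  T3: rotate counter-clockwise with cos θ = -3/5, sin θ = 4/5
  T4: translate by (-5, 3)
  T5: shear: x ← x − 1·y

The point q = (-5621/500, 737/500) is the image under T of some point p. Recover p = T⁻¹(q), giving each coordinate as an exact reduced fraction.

p = (5, 1/4)

T1 = [7/25 24/25 0; -24/25 7/25 0; 0 0 1]
T2·T1 = [7/25 24/25 0; 24/25 -7/25 0; 0 0 1]
T3·…·T1 = [-117/125 -44/125 0; -44/125 117/125 0; 0 0 1]
T4·…·T1 = [-117/125 -44/125 -5; -44/125 117/125 3; 0 0 1]
T5·…·T1 = [-73/125 -161/125 -8; -44/125 117/125 3; 0 0 1]
det M = -1; M⁻¹ = [-117/125 -161/125 -453/125; -44/125 73/125 -571/125; 0 0 1]
M⁻¹ · (-5621/500, 737/500)ᵀ = (5, 1/4)ᵀ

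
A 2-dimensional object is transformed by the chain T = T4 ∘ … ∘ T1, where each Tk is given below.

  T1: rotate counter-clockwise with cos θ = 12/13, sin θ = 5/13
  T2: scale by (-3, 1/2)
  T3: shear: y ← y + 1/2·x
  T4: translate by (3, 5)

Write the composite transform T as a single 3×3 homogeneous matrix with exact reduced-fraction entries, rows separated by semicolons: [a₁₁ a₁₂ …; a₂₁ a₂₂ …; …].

T = [-36/13 15/13 3; -31/26 27/26 5; 0 0 1]

T1 = [12/13 -5/13 0; 5/13 12/13 0; 0 0 1]
T2·T1 = [-36/13 15/13 0; 5/26 6/13 0; 0 0 1]
T3·…·T1 = [-36/13 15/13 0; -31/26 27/26 0; 0 0 1]
T4·…·T1 = [-36/13 15/13 3; -31/26 27/26 5; 0 0 1]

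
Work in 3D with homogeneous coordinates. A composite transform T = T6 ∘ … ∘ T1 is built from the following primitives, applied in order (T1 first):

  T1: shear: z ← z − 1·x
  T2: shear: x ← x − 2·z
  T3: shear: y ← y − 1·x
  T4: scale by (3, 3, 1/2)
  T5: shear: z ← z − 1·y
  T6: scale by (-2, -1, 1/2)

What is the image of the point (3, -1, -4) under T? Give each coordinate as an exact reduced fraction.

T1 shear: z ← z − 1·x: (3, -1, -4) → (3, -1, -7)
T2 shear: x ← x − 2·z: (3, -1, -7) → (17, -1, -7)
T3 shear: y ← y − 1·x: (17, -1, -7) → (17, -18, -7)
T4 scale by (3, 3, 1/2): (17, -18, -7) → (51, -54, -7/2)
T5 shear: z ← z − 1·y: (51, -54, -7/2) → (51, -54, 101/2)
T6 scale by (-2, -1, 1/2): (51, -54, 101/2) → (-102, 54, 101/4)

T(p) = (-102, 54, 101/4)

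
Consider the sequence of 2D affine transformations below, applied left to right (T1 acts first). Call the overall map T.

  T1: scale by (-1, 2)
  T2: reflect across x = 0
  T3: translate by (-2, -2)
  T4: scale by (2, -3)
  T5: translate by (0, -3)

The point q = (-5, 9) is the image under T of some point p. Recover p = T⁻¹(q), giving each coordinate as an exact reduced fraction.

T1 = [-1 0 0; 0 2 0; 0 0 1]
T2·T1 = [1 0 0; 0 2 0; 0 0 1]
T3·…·T1 = [1 0 -2; 0 2 -2; 0 0 1]
T4·…·T1 = [2 0 -4; 0 -6 6; 0 0 1]
T5·…·T1 = [2 0 -4; 0 -6 3; 0 0 1]
det M = -12; M⁻¹ = [1/2 0 2; 0 -1/6 1/2; 0 0 1]
M⁻¹ · (-5, 9)ᵀ = (-1/2, -1)ᵀ

p = (-1/2, -1)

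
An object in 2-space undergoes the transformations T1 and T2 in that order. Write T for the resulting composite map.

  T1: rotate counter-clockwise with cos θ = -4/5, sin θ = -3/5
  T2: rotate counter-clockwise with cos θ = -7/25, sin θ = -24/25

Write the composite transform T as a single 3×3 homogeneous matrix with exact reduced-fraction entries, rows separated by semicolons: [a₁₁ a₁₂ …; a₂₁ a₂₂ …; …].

T1 = [-4/5 3/5 0; -3/5 -4/5 0; 0 0 1]
T2·T1 = [-44/125 -117/125 0; 117/125 -44/125 0; 0 0 1]

T = [-44/125 -117/125 0; 117/125 -44/125 0; 0 0 1]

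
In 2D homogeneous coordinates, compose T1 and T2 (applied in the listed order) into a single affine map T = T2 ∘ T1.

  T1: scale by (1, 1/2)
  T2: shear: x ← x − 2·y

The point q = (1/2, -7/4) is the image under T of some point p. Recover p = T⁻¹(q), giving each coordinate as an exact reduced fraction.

T1 = [1 0 0; 0 1/2 0; 0 0 1]
T2·T1 = [1 -1 0; 0 1/2 0; 0 0 1]
det M = 1/2; M⁻¹ = [1 2 0; 0 2 0; 0 0 1]
M⁻¹ · (1/2, -7/4)ᵀ = (-3, -7/2)ᵀ

p = (-3, -7/2)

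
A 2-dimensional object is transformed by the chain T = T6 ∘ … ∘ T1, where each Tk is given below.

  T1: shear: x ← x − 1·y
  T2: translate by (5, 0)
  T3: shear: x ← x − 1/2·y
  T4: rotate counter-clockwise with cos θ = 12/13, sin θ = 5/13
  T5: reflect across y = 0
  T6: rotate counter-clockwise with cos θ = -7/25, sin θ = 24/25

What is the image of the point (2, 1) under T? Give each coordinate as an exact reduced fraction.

T(p) = (521/325, 3481/650)

T1 shear: x ← x − 1·y: (2, 1) → (1, 1)
T2 translate by (5, 0): (1, 1) → (6, 1)
T3 shear: x ← x − 1/2·y: (6, 1) → (11/2, 1)
T4 rotate counter-clockwise with cos θ = 12/13, sin θ = 5/13: (11/2, 1) → (61/13, 79/26)
T5 reflect across y = 0: (61/13, 79/26) → (61/13, -79/26)
T6 rotate counter-clockwise with cos θ = -7/25, sin θ = 24/25: (61/13, -79/26) → (521/325, 3481/650)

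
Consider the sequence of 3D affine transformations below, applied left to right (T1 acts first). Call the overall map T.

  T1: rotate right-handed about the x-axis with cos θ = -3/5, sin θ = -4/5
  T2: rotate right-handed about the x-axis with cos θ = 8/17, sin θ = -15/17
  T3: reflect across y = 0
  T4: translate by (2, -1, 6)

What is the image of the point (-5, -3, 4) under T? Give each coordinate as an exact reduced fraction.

T(p) = (-3, -57/17, 27/17)

T1 rotate right-handed about the x-axis with cos θ = -3/5, sin θ = -4/5: (-5, -3, 4) → (-5, 5, 0)
T2 rotate right-handed about the x-axis with cos θ = 8/17, sin θ = -15/17: (-5, 5, 0) → (-5, 40/17, -75/17)
T3 reflect across y = 0: (-5, 40/17, -75/17) → (-5, -40/17, -75/17)
T4 translate by (2, -1, 6): (-5, -40/17, -75/17) → (-3, -57/17, 27/17)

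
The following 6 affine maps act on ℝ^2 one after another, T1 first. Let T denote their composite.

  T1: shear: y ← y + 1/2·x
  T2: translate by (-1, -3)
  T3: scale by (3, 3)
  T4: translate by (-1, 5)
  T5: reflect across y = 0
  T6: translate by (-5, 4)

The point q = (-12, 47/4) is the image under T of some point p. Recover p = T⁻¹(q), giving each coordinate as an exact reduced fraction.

p = (-1, -3/4)

T1 = [1 0 0; 1/2 1 0; 0 0 1]
T2·T1 = [1 0 -1; 1/2 1 -3; 0 0 1]
T3·…·T1 = [3 0 -3; 3/2 3 -9; 0 0 1]
T4·…·T1 = [3 0 -4; 3/2 3 -4; 0 0 1]
T5·…·T1 = [3 0 -4; -3/2 -3 4; 0 0 1]
T6·…·T1 = [3 0 -9; -3/2 -3 8; 0 0 1]
det M = -9; M⁻¹ = [1/3 0 3; -1/6 -1/3 7/6; 0 0 1]
M⁻¹ · (-12, 47/4)ᵀ = (-1, -3/4)ᵀ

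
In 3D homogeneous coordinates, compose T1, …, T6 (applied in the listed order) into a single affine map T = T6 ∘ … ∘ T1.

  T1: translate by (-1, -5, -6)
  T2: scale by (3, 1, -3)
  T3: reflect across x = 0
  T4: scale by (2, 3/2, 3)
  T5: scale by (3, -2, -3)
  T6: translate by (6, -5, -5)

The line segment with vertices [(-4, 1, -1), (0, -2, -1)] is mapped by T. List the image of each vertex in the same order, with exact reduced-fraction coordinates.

image vertices: (96, 7, -194), (24, 16, -194)

T1 translate by (-1, -5, -6): (-4, 1, -1) → (-5, -4, -7); (0, -2, -1) → (-1, -7, -7)
T2 scale by (3, 1, -3): (-5, -4, -7) → (-15, -4, 21); (-1, -7, -7) → (-3, -7, 21)
T3 reflect across x = 0: (-15, -4, 21) → (15, -4, 21); (-3, -7, 21) → (3, -7, 21)
T4 scale by (2, 3/2, 3): (15, -4, 21) → (30, -6, 63); (3, -7, 21) → (6, -21/2, 63)
T5 scale by (3, -2, -3): (30, -6, 63) → (90, 12, -189); (6, -21/2, 63) → (18, 21, -189)
T6 translate by (6, -5, -5): (90, 12, -189) → (96, 7, -194); (18, 21, -189) → (24, 16, -194)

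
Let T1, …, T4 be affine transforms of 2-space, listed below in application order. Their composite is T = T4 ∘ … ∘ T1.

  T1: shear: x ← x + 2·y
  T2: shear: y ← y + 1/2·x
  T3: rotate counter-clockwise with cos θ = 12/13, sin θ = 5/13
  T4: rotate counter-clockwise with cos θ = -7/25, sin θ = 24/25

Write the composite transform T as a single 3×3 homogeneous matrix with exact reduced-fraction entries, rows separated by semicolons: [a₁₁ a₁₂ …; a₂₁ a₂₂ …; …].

T = [-661/650 -914/325 0; 151/325 98/325 0; 0 0 1]

T1 = [1 2 0; 0 1 0; 0 0 1]
T2·T1 = [1 2 0; 1/2 2 0; 0 0 1]
T3·…·T1 = [19/26 14/13 0; 11/13 34/13 0; 0 0 1]
T4·…·T1 = [-661/650 -914/325 0; 151/325 98/325 0; 0 0 1]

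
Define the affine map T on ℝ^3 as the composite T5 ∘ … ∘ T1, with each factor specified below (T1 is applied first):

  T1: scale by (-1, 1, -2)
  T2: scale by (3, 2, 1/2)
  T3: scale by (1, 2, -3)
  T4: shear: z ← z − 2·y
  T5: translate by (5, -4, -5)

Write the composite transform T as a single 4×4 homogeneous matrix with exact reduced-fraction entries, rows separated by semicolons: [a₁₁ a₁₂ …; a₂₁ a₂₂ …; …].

T = [-3 0 0 5; 0 4 0 -4; 0 -8 3 -5; 0 0 0 1]

T1 = [-1 0 0 0; 0 1 0 0; 0 0 -2 0; 0 0 0 1]
T2·T1 = [-3 0 0 0; 0 2 0 0; 0 0 -1 0; 0 0 0 1]
T3·…·T1 = [-3 0 0 0; 0 4 0 0; 0 0 3 0; 0 0 0 1]
T4·…·T1 = [-3 0 0 0; 0 4 0 0; 0 -8 3 0; 0 0 0 1]
T5·…·T1 = [-3 0 0 5; 0 4 0 -4; 0 -8 3 -5; 0 0 0 1]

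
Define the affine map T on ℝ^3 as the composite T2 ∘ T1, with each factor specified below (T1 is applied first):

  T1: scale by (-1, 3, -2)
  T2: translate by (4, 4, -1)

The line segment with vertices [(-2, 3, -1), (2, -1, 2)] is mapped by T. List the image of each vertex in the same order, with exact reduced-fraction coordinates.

T1 scale by (-1, 3, -2): (-2, 3, -1) → (2, 9, 2); (2, -1, 2) → (-2, -3, -4)
T2 translate by (4, 4, -1): (2, 9, 2) → (6, 13, 1); (-2, -3, -4) → (2, 1, -5)

image vertices: (6, 13, 1), (2, 1, -5)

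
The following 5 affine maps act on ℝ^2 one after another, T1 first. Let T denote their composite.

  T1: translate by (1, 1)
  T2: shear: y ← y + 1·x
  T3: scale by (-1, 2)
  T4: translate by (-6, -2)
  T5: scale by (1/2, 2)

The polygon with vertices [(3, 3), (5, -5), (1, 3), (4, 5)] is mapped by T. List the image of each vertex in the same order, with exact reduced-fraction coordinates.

T1 translate by (1, 1): (3, 3) → (4, 4); (5, -5) → (6, -4); (1, 3) → (2, 4); (4, 5) → (5, 6)
T2 shear: y ← y + 1·x: (4, 4) → (4, 8); (6, -4) → (6, 2); (2, 4) → (2, 6); (5, 6) → (5, 11)
T3 scale by (-1, 2): (4, 8) → (-4, 16); (6, 2) → (-6, 4); (2, 6) → (-2, 12); (5, 11) → (-5, 22)
T4 translate by (-6, -2): (-4, 16) → (-10, 14); (-6, 4) → (-12, 2); (-2, 12) → (-8, 10); (-5, 22) → (-11, 20)
T5 scale by (1/2, 2): (-10, 14) → (-5, 28); (-12, 2) → (-6, 4); (-8, 10) → (-4, 20); (-11, 20) → (-11/2, 40)

image vertices: (-5, 28), (-6, 4), (-4, 20), (-11/2, 40)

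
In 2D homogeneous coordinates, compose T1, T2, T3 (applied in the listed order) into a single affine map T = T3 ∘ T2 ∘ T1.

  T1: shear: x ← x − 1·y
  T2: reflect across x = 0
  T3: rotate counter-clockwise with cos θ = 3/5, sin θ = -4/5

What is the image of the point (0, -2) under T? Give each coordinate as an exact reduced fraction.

T(p) = (-14/5, 2/5)

T1 shear: x ← x − 1·y: (0, -2) → (2, -2)
T2 reflect across x = 0: (2, -2) → (-2, -2)
T3 rotate counter-clockwise with cos θ = 3/5, sin θ = -4/5: (-2, -2) → (-14/5, 2/5)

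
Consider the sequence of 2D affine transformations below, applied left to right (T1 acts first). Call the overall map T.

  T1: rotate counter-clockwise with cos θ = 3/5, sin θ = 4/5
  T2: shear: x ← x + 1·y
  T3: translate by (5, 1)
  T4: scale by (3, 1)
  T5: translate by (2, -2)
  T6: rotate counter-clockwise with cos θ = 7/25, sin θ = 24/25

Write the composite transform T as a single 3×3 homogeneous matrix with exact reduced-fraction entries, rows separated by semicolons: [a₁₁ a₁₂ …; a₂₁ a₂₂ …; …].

T1 = [3/5 -4/5 0; 4/5 3/5 0; 0 0 1]
T2·T1 = [7/5 -1/5 0; 4/5 3/5 0; 0 0 1]
T3·…·T1 = [7/5 -1/5 5; 4/5 3/5 1; 0 0 1]
T4·…·T1 = [21/5 -3/5 15; 4/5 3/5 1; 0 0 1]
T5·…·T1 = [21/5 -3/5 17; 4/5 3/5 -1; 0 0 1]
T6·…·T1 = [51/125 -93/125 143/25; 532/125 -51/125 401/25; 0 0 1]

T = [51/125 -93/125 143/25; 532/125 -51/125 401/25; 0 0 1]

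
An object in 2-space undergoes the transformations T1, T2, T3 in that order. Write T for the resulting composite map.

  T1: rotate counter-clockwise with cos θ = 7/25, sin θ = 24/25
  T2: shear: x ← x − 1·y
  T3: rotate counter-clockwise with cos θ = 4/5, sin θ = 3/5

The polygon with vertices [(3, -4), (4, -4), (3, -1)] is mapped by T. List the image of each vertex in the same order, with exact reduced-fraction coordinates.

image vertices: (32/25, 79/25), (4/25, 88/25), (-11/5, 8/5)

T1 rotate counter-clockwise with cos θ = 7/25, sin θ = 24/25: (3, -4) → (117/25, 44/25); (4, -4) → (124/25, 68/25); (3, -1) → (9/5, 13/5)
T2 shear: x ← x − 1·y: (117/25, 44/25) → (73/25, 44/25); (124/25, 68/25) → (56/25, 68/25); (9/5, 13/5) → (-4/5, 13/5)
T3 rotate counter-clockwise with cos θ = 4/5, sin θ = 3/5: (73/25, 44/25) → (32/25, 79/25); (56/25, 68/25) → (4/25, 88/25); (-4/5, 13/5) → (-11/5, 8/5)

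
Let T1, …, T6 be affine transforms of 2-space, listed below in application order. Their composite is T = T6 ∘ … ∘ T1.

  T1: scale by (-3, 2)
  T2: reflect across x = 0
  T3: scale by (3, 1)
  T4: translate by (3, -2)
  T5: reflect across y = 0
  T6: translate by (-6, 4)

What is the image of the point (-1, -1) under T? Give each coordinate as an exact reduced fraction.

T1 scale by (-3, 2): (-1, -1) → (3, -2)
T2 reflect across x = 0: (3, -2) → (-3, -2)
T3 scale by (3, 1): (-3, -2) → (-9, -2)
T4 translate by (3, -2): (-9, -2) → (-6, -4)
T5 reflect across y = 0: (-6, -4) → (-6, 4)
T6 translate by (-6, 4): (-6, 4) → (-12, 8)

T(p) = (-12, 8)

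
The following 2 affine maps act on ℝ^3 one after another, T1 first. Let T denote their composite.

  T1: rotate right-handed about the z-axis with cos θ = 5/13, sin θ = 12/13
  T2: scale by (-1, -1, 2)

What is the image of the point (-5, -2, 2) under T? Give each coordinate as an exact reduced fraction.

T(p) = (1/13, 70/13, 4)

T1 rotate right-handed about the z-axis with cos θ = 5/13, sin θ = 12/13: (-5, -2, 2) → (-1/13, -70/13, 2)
T2 scale by (-1, -1, 2): (-1/13, -70/13, 2) → (1/13, 70/13, 4)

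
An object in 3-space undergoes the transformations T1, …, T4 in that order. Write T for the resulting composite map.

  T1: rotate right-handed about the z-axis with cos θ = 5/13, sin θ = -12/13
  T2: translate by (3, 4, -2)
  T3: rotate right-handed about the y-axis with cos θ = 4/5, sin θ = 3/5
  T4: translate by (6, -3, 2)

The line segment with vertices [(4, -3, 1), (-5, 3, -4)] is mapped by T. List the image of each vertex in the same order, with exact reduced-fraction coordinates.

T1 rotate right-handed about the z-axis with cos θ = 5/13, sin θ = -12/13: (4, -3, 1) → (-16/13, -63/13, 1); (-5, 3, -4) → (11/13, 75/13, -4)
T2 translate by (3, 4, -2): (-16/13, -63/13, 1) → (23/13, -11/13, -1); (11/13, 75/13, -4) → (50/13, 127/13, -6)
T3 rotate right-handed about the y-axis with cos θ = 4/5, sin θ = 3/5: (23/13, -11/13, -1) → (53/65, -11/13, -121/65); (50/13, 127/13, -6) → (-34/65, 127/13, -462/65)
T4 translate by (6, -3, 2): (53/65, -11/13, -121/65) → (443/65, -50/13, 9/65); (-34/65, 127/13, -462/65) → (356/65, 88/13, -332/65)

image vertices: (443/65, -50/13, 9/65), (356/65, 88/13, -332/65)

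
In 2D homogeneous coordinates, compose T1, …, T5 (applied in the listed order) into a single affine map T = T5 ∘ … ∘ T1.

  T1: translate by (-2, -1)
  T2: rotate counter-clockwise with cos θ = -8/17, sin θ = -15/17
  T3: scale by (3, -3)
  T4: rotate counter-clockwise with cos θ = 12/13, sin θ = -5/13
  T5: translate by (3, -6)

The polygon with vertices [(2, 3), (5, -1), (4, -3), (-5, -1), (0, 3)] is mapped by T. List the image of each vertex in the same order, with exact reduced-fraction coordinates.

T1 translate by (-2, -1): (2, 3) → (0, 2); (5, -1) → (3, -2); (4, -3) → (2, -4); (-5, -1) → (-7, -2); (0, 3) → (-2, 2)
T2 rotate counter-clockwise with cos θ = -8/17, sin θ = -15/17: (0, 2) → (30/17, -16/17); (3, -2) → (-54/17, -29/17); (2, -4) → (-76/17, 2/17); (-7, -2) → (26/17, 121/17); (-2, 2) → (46/17, 14/17)
T3 scale by (3, -3): (30/17, -16/17) → (90/17, 48/17); (-54/17, -29/17) → (-162/17, 87/17); (-76/17, 2/17) → (-228/17, -6/17); (26/17, 121/17) → (78/17, -363/17); (46/17, 14/17) → (138/17, -42/17)
T4 rotate counter-clockwise with cos θ = 12/13, sin θ = -5/13: (90/17, 48/17) → (1320/221, 126/221); (-162/17, 87/17) → (-1509/221, 1854/221); (-228/17, -6/17) → (-2766/221, 1068/221); (78/17, -363/17) → (-879/221, -4746/221); (138/17, -42/17) → (1446/221, -1194/221)
T5 translate by (3, -6): (1320/221, 126/221) → (1983/221, -1200/221); (-1509/221, 1854/221) → (-846/221, 528/221); (-2766/221, 1068/221) → (-2103/221, -258/221); (-879/221, -4746/221) → (-216/221, -6072/221); (1446/221, -1194/221) → (2109/221, -2520/221)

image vertices: (1983/221, -1200/221), (-846/221, 528/221), (-2103/221, -258/221), (-216/221, -6072/221), (2109/221, -2520/221)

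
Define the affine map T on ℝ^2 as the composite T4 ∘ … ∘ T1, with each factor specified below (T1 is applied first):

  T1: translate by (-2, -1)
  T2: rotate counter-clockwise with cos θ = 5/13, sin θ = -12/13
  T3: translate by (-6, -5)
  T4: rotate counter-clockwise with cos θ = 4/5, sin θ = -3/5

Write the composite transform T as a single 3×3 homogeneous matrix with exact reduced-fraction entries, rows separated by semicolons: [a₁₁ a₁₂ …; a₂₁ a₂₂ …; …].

T1 = [1 0 -2; 0 1 -1; 0 0 1]
T2·T1 = [5/13 12/13 -22/13; -12/13 5/13 19/13; 0 0 1]
T3·…·T1 = [5/13 12/13 -100/13; -12/13 5/13 -46/13; 0 0 1]
T4·…·T1 = [-16/65 63/65 -538/65; -63/65 -16/65 116/65; 0 0 1]

T = [-16/65 63/65 -538/65; -63/65 -16/65 116/65; 0 0 1]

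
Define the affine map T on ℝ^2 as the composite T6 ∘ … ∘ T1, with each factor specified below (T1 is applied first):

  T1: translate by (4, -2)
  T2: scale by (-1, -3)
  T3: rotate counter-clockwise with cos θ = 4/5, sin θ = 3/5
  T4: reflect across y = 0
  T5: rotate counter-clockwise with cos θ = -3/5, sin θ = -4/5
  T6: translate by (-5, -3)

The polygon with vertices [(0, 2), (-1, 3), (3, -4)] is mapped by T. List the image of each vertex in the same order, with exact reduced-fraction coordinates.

T1 translate by (4, -2): (0, 2) → (4, 0); (-1, 3) → (3, 1); (3, -4) → (7, -6)
T2 scale by (-1, -3): (4, 0) → (-4, 0); (3, 1) → (-3, -3); (7, -6) → (-7, 18)
T3 rotate counter-clockwise with cos θ = 4/5, sin θ = 3/5: (-4, 0) → (-16/5, -12/5); (-3, -3) → (-3/5, -21/5); (-7, 18) → (-82/5, 51/5)
T4 reflect across y = 0: (-16/5, -12/5) → (-16/5, 12/5); (-3/5, -21/5) → (-3/5, 21/5); (-82/5, 51/5) → (-82/5, -51/5)
T5 rotate counter-clockwise with cos θ = -3/5, sin θ = -4/5: (-16/5, 12/5) → (96/25, 28/25); (-3/5, 21/5) → (93/25, -51/25); (-82/5, -51/5) → (42/25, 481/25)
T6 translate by (-5, -3): (96/25, 28/25) → (-29/25, -47/25); (93/25, -51/25) → (-32/25, -126/25); (42/25, 481/25) → (-83/25, 406/25)

image vertices: (-29/25, -47/25), (-32/25, -126/25), (-83/25, 406/25)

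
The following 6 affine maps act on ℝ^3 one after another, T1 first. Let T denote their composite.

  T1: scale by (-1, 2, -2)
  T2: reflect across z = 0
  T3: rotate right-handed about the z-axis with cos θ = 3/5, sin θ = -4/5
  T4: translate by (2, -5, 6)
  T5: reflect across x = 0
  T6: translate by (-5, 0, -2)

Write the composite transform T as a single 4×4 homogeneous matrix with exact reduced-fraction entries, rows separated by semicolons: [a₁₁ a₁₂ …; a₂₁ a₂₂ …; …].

T = [3/5 -8/5 0 -7; 4/5 6/5 0 -5; 0 0 2 4; 0 0 0 1]

T1 = [-1 0 0 0; 0 2 0 0; 0 0 -2 0; 0 0 0 1]
T2·T1 = [-1 0 0 0; 0 2 0 0; 0 0 2 0; 0 0 0 1]
T3·…·T1 = [-3/5 8/5 0 0; 4/5 6/5 0 0; 0 0 2 0; 0 0 0 1]
T4·…·T1 = [-3/5 8/5 0 2; 4/5 6/5 0 -5; 0 0 2 6; 0 0 0 1]
T5·…·T1 = [3/5 -8/5 0 -2; 4/5 6/5 0 -5; 0 0 2 6; 0 0 0 1]
T6·…·T1 = [3/5 -8/5 0 -7; 4/5 6/5 0 -5; 0 0 2 4; 0 0 0 1]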